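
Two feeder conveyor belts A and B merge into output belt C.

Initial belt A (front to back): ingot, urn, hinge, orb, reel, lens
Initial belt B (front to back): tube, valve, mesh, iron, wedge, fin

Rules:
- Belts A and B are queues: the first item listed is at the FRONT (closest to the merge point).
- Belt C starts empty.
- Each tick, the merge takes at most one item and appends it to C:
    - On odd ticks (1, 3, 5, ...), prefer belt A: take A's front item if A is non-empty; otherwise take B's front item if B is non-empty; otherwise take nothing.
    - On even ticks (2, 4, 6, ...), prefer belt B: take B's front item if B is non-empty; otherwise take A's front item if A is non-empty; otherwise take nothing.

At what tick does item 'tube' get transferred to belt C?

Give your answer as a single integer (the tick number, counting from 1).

Answer: 2

Derivation:
Tick 1: prefer A, take ingot from A; A=[urn,hinge,orb,reel,lens] B=[tube,valve,mesh,iron,wedge,fin] C=[ingot]
Tick 2: prefer B, take tube from B; A=[urn,hinge,orb,reel,lens] B=[valve,mesh,iron,wedge,fin] C=[ingot,tube]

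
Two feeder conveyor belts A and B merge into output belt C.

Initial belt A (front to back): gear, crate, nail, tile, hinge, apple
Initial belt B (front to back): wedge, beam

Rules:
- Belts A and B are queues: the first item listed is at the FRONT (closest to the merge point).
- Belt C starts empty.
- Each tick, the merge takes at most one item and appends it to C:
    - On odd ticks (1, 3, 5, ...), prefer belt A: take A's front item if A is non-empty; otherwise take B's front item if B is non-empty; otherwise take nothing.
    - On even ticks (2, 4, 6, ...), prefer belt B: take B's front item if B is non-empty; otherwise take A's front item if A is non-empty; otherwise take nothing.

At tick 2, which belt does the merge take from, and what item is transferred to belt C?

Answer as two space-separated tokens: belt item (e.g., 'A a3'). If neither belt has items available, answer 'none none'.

Tick 1: prefer A, take gear from A; A=[crate,nail,tile,hinge,apple] B=[wedge,beam] C=[gear]
Tick 2: prefer B, take wedge from B; A=[crate,nail,tile,hinge,apple] B=[beam] C=[gear,wedge]

Answer: B wedge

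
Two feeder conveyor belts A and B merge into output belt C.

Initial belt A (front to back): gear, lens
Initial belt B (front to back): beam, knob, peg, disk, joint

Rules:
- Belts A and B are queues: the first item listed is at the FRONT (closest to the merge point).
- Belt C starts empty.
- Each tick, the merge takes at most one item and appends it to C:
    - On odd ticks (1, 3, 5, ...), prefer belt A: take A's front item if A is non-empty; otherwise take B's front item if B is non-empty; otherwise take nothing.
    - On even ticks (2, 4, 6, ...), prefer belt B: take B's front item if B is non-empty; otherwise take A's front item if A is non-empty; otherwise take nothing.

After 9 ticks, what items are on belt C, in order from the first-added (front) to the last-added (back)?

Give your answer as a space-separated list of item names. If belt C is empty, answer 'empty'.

Answer: gear beam lens knob peg disk joint

Derivation:
Tick 1: prefer A, take gear from A; A=[lens] B=[beam,knob,peg,disk,joint] C=[gear]
Tick 2: prefer B, take beam from B; A=[lens] B=[knob,peg,disk,joint] C=[gear,beam]
Tick 3: prefer A, take lens from A; A=[-] B=[knob,peg,disk,joint] C=[gear,beam,lens]
Tick 4: prefer B, take knob from B; A=[-] B=[peg,disk,joint] C=[gear,beam,lens,knob]
Tick 5: prefer A, take peg from B; A=[-] B=[disk,joint] C=[gear,beam,lens,knob,peg]
Tick 6: prefer B, take disk from B; A=[-] B=[joint] C=[gear,beam,lens,knob,peg,disk]
Tick 7: prefer A, take joint from B; A=[-] B=[-] C=[gear,beam,lens,knob,peg,disk,joint]
Tick 8: prefer B, both empty, nothing taken; A=[-] B=[-] C=[gear,beam,lens,knob,peg,disk,joint]
Tick 9: prefer A, both empty, nothing taken; A=[-] B=[-] C=[gear,beam,lens,knob,peg,disk,joint]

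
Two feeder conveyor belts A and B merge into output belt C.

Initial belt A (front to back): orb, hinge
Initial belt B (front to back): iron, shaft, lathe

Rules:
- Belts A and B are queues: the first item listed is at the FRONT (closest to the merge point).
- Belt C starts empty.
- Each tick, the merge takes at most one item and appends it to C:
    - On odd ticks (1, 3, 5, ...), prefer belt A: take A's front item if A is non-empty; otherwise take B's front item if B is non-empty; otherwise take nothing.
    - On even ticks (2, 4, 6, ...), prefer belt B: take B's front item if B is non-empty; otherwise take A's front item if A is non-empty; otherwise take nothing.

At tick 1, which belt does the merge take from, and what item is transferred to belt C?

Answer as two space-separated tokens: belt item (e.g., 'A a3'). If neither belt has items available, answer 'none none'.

Answer: A orb

Derivation:
Tick 1: prefer A, take orb from A; A=[hinge] B=[iron,shaft,lathe] C=[orb]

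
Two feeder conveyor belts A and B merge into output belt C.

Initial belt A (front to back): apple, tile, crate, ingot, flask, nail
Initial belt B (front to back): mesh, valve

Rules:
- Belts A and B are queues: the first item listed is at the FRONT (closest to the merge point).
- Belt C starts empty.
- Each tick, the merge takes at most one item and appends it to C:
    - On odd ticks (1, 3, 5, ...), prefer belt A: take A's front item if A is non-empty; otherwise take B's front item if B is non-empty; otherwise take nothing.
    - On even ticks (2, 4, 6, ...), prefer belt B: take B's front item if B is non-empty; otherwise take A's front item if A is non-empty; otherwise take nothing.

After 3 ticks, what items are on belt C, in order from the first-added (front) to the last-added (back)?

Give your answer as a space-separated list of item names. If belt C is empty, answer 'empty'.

Answer: apple mesh tile

Derivation:
Tick 1: prefer A, take apple from A; A=[tile,crate,ingot,flask,nail] B=[mesh,valve] C=[apple]
Tick 2: prefer B, take mesh from B; A=[tile,crate,ingot,flask,nail] B=[valve] C=[apple,mesh]
Tick 3: prefer A, take tile from A; A=[crate,ingot,flask,nail] B=[valve] C=[apple,mesh,tile]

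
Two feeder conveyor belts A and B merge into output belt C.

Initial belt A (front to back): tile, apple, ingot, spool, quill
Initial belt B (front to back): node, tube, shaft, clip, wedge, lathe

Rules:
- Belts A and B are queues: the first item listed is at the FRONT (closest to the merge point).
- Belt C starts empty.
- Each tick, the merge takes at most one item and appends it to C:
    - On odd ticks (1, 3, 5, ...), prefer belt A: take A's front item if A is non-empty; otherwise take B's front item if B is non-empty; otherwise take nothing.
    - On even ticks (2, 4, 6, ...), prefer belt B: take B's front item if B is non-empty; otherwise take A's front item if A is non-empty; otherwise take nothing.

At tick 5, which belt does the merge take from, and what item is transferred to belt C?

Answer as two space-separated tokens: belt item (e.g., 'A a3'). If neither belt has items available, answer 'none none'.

Tick 1: prefer A, take tile from A; A=[apple,ingot,spool,quill] B=[node,tube,shaft,clip,wedge,lathe] C=[tile]
Tick 2: prefer B, take node from B; A=[apple,ingot,spool,quill] B=[tube,shaft,clip,wedge,lathe] C=[tile,node]
Tick 3: prefer A, take apple from A; A=[ingot,spool,quill] B=[tube,shaft,clip,wedge,lathe] C=[tile,node,apple]
Tick 4: prefer B, take tube from B; A=[ingot,spool,quill] B=[shaft,clip,wedge,lathe] C=[tile,node,apple,tube]
Tick 5: prefer A, take ingot from A; A=[spool,quill] B=[shaft,clip,wedge,lathe] C=[tile,node,apple,tube,ingot]

Answer: A ingot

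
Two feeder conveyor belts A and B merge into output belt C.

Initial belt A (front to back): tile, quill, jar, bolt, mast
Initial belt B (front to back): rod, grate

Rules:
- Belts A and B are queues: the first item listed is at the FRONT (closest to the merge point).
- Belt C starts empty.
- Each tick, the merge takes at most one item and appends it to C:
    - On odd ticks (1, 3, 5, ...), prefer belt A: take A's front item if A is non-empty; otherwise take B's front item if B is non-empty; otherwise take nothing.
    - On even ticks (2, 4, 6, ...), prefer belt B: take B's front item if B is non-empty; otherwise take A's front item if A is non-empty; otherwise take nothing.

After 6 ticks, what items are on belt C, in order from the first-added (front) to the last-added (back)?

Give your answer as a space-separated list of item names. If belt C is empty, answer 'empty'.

Answer: tile rod quill grate jar bolt

Derivation:
Tick 1: prefer A, take tile from A; A=[quill,jar,bolt,mast] B=[rod,grate] C=[tile]
Tick 2: prefer B, take rod from B; A=[quill,jar,bolt,mast] B=[grate] C=[tile,rod]
Tick 3: prefer A, take quill from A; A=[jar,bolt,mast] B=[grate] C=[tile,rod,quill]
Tick 4: prefer B, take grate from B; A=[jar,bolt,mast] B=[-] C=[tile,rod,quill,grate]
Tick 5: prefer A, take jar from A; A=[bolt,mast] B=[-] C=[tile,rod,quill,grate,jar]
Tick 6: prefer B, take bolt from A; A=[mast] B=[-] C=[tile,rod,quill,grate,jar,bolt]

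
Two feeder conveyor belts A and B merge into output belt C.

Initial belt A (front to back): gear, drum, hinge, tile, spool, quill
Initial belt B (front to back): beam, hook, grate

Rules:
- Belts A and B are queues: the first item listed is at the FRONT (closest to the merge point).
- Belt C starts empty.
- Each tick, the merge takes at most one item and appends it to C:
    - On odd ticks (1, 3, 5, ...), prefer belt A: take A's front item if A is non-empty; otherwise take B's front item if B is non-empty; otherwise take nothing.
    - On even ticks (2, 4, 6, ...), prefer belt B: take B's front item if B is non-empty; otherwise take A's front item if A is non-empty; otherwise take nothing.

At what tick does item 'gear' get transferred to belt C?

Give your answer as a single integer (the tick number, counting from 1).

Answer: 1

Derivation:
Tick 1: prefer A, take gear from A; A=[drum,hinge,tile,spool,quill] B=[beam,hook,grate] C=[gear]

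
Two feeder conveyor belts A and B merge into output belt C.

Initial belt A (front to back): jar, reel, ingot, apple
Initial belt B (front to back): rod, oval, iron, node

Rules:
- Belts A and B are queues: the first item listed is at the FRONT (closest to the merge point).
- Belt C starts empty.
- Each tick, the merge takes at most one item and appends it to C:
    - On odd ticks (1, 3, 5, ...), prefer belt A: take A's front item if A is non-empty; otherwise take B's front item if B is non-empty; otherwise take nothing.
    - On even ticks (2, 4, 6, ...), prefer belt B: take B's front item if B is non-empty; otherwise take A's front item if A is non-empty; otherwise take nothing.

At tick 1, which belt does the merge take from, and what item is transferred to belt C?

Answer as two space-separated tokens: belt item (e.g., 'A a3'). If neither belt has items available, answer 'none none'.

Tick 1: prefer A, take jar from A; A=[reel,ingot,apple] B=[rod,oval,iron,node] C=[jar]

Answer: A jar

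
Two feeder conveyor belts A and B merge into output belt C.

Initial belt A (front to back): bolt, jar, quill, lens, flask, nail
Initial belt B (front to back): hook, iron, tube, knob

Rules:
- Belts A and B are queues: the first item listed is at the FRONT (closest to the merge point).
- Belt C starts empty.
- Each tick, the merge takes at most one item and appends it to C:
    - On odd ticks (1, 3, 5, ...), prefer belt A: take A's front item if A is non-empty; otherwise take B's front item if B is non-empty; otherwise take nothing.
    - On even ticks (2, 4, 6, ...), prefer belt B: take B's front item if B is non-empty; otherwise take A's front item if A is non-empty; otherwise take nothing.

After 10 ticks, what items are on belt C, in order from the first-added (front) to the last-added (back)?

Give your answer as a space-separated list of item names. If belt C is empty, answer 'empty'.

Tick 1: prefer A, take bolt from A; A=[jar,quill,lens,flask,nail] B=[hook,iron,tube,knob] C=[bolt]
Tick 2: prefer B, take hook from B; A=[jar,quill,lens,flask,nail] B=[iron,tube,knob] C=[bolt,hook]
Tick 3: prefer A, take jar from A; A=[quill,lens,flask,nail] B=[iron,tube,knob] C=[bolt,hook,jar]
Tick 4: prefer B, take iron from B; A=[quill,lens,flask,nail] B=[tube,knob] C=[bolt,hook,jar,iron]
Tick 5: prefer A, take quill from A; A=[lens,flask,nail] B=[tube,knob] C=[bolt,hook,jar,iron,quill]
Tick 6: prefer B, take tube from B; A=[lens,flask,nail] B=[knob] C=[bolt,hook,jar,iron,quill,tube]
Tick 7: prefer A, take lens from A; A=[flask,nail] B=[knob] C=[bolt,hook,jar,iron,quill,tube,lens]
Tick 8: prefer B, take knob from B; A=[flask,nail] B=[-] C=[bolt,hook,jar,iron,quill,tube,lens,knob]
Tick 9: prefer A, take flask from A; A=[nail] B=[-] C=[bolt,hook,jar,iron,quill,tube,lens,knob,flask]
Tick 10: prefer B, take nail from A; A=[-] B=[-] C=[bolt,hook,jar,iron,quill,tube,lens,knob,flask,nail]

Answer: bolt hook jar iron quill tube lens knob flask nail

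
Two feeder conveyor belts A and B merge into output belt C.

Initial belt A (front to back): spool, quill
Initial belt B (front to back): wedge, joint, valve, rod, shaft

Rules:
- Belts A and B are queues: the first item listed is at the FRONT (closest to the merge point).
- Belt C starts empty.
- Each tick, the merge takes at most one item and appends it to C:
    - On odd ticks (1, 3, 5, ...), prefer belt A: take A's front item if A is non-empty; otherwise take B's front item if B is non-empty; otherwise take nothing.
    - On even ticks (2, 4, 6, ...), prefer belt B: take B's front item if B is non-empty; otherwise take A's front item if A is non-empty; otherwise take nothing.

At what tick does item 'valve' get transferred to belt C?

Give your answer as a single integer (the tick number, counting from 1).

Tick 1: prefer A, take spool from A; A=[quill] B=[wedge,joint,valve,rod,shaft] C=[spool]
Tick 2: prefer B, take wedge from B; A=[quill] B=[joint,valve,rod,shaft] C=[spool,wedge]
Tick 3: prefer A, take quill from A; A=[-] B=[joint,valve,rod,shaft] C=[spool,wedge,quill]
Tick 4: prefer B, take joint from B; A=[-] B=[valve,rod,shaft] C=[spool,wedge,quill,joint]
Tick 5: prefer A, take valve from B; A=[-] B=[rod,shaft] C=[spool,wedge,quill,joint,valve]

Answer: 5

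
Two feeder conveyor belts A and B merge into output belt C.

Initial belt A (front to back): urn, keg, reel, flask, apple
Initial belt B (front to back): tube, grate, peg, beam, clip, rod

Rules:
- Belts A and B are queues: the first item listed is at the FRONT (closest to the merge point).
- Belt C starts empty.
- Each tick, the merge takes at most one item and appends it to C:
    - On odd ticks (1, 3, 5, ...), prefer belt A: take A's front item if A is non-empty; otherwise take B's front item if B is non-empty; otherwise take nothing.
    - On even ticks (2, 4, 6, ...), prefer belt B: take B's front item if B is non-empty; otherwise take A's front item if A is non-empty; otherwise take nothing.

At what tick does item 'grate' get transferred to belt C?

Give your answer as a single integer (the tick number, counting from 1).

Answer: 4

Derivation:
Tick 1: prefer A, take urn from A; A=[keg,reel,flask,apple] B=[tube,grate,peg,beam,clip,rod] C=[urn]
Tick 2: prefer B, take tube from B; A=[keg,reel,flask,apple] B=[grate,peg,beam,clip,rod] C=[urn,tube]
Tick 3: prefer A, take keg from A; A=[reel,flask,apple] B=[grate,peg,beam,clip,rod] C=[urn,tube,keg]
Tick 4: prefer B, take grate from B; A=[reel,flask,apple] B=[peg,beam,clip,rod] C=[urn,tube,keg,grate]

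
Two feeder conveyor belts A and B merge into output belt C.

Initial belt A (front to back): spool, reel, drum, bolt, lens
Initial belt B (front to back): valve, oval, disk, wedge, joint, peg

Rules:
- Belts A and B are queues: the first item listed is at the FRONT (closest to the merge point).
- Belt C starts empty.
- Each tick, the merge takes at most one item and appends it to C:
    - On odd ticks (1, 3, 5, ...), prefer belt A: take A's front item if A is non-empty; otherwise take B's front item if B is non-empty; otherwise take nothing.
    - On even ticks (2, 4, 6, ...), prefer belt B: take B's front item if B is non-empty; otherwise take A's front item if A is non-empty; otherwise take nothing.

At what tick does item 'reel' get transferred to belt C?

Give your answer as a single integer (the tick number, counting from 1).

Tick 1: prefer A, take spool from A; A=[reel,drum,bolt,lens] B=[valve,oval,disk,wedge,joint,peg] C=[spool]
Tick 2: prefer B, take valve from B; A=[reel,drum,bolt,lens] B=[oval,disk,wedge,joint,peg] C=[spool,valve]
Tick 3: prefer A, take reel from A; A=[drum,bolt,lens] B=[oval,disk,wedge,joint,peg] C=[spool,valve,reel]

Answer: 3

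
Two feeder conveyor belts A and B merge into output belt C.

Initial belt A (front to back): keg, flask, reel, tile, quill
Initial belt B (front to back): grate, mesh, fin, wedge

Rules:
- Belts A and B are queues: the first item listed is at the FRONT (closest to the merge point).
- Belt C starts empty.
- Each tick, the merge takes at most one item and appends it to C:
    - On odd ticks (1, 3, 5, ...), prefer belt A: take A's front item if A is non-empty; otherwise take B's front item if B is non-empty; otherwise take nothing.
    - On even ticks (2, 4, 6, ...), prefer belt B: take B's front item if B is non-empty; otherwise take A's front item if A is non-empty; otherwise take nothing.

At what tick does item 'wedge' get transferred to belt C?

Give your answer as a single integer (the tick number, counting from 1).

Tick 1: prefer A, take keg from A; A=[flask,reel,tile,quill] B=[grate,mesh,fin,wedge] C=[keg]
Tick 2: prefer B, take grate from B; A=[flask,reel,tile,quill] B=[mesh,fin,wedge] C=[keg,grate]
Tick 3: prefer A, take flask from A; A=[reel,tile,quill] B=[mesh,fin,wedge] C=[keg,grate,flask]
Tick 4: prefer B, take mesh from B; A=[reel,tile,quill] B=[fin,wedge] C=[keg,grate,flask,mesh]
Tick 5: prefer A, take reel from A; A=[tile,quill] B=[fin,wedge] C=[keg,grate,flask,mesh,reel]
Tick 6: prefer B, take fin from B; A=[tile,quill] B=[wedge] C=[keg,grate,flask,mesh,reel,fin]
Tick 7: prefer A, take tile from A; A=[quill] B=[wedge] C=[keg,grate,flask,mesh,reel,fin,tile]
Tick 8: prefer B, take wedge from B; A=[quill] B=[-] C=[keg,grate,flask,mesh,reel,fin,tile,wedge]

Answer: 8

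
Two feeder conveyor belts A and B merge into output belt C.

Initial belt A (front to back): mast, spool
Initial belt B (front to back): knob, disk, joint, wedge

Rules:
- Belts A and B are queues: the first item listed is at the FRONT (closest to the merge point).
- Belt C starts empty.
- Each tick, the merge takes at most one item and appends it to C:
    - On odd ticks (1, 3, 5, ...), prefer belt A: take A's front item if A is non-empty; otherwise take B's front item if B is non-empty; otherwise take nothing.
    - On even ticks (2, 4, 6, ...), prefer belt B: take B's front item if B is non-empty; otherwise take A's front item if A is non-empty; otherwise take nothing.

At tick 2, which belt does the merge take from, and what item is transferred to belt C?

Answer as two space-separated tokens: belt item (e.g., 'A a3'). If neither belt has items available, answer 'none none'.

Answer: B knob

Derivation:
Tick 1: prefer A, take mast from A; A=[spool] B=[knob,disk,joint,wedge] C=[mast]
Tick 2: prefer B, take knob from B; A=[spool] B=[disk,joint,wedge] C=[mast,knob]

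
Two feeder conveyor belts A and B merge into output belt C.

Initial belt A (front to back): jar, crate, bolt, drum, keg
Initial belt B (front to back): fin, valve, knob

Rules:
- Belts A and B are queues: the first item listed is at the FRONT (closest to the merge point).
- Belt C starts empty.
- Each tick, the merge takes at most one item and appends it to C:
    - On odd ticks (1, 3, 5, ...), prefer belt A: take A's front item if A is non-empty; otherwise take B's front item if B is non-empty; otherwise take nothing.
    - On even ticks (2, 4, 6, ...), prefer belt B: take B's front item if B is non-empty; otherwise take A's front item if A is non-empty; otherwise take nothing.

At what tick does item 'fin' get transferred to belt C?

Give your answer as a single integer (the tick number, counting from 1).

Tick 1: prefer A, take jar from A; A=[crate,bolt,drum,keg] B=[fin,valve,knob] C=[jar]
Tick 2: prefer B, take fin from B; A=[crate,bolt,drum,keg] B=[valve,knob] C=[jar,fin]

Answer: 2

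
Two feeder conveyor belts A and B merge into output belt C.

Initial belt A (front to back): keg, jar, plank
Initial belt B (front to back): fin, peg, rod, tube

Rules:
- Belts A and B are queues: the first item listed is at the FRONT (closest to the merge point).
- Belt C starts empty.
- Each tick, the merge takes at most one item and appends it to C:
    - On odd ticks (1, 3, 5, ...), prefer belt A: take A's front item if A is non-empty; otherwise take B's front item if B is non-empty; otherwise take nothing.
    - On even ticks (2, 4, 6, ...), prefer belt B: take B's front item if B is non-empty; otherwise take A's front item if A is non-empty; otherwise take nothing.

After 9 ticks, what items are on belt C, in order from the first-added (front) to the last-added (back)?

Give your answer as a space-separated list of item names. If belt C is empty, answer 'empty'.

Tick 1: prefer A, take keg from A; A=[jar,plank] B=[fin,peg,rod,tube] C=[keg]
Tick 2: prefer B, take fin from B; A=[jar,plank] B=[peg,rod,tube] C=[keg,fin]
Tick 3: prefer A, take jar from A; A=[plank] B=[peg,rod,tube] C=[keg,fin,jar]
Tick 4: prefer B, take peg from B; A=[plank] B=[rod,tube] C=[keg,fin,jar,peg]
Tick 5: prefer A, take plank from A; A=[-] B=[rod,tube] C=[keg,fin,jar,peg,plank]
Tick 6: prefer B, take rod from B; A=[-] B=[tube] C=[keg,fin,jar,peg,plank,rod]
Tick 7: prefer A, take tube from B; A=[-] B=[-] C=[keg,fin,jar,peg,plank,rod,tube]
Tick 8: prefer B, both empty, nothing taken; A=[-] B=[-] C=[keg,fin,jar,peg,plank,rod,tube]
Tick 9: prefer A, both empty, nothing taken; A=[-] B=[-] C=[keg,fin,jar,peg,plank,rod,tube]

Answer: keg fin jar peg plank rod tube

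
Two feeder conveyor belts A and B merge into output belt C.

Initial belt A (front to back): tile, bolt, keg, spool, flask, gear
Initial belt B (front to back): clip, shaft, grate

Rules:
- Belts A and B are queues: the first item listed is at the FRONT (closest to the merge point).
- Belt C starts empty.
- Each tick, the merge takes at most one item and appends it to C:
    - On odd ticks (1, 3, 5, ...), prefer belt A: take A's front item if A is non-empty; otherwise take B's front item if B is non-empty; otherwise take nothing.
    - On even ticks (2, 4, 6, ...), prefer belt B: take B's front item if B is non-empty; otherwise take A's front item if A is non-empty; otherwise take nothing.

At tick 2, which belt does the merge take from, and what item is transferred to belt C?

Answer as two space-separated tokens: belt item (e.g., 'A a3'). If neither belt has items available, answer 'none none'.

Tick 1: prefer A, take tile from A; A=[bolt,keg,spool,flask,gear] B=[clip,shaft,grate] C=[tile]
Tick 2: prefer B, take clip from B; A=[bolt,keg,spool,flask,gear] B=[shaft,grate] C=[tile,clip]

Answer: B clip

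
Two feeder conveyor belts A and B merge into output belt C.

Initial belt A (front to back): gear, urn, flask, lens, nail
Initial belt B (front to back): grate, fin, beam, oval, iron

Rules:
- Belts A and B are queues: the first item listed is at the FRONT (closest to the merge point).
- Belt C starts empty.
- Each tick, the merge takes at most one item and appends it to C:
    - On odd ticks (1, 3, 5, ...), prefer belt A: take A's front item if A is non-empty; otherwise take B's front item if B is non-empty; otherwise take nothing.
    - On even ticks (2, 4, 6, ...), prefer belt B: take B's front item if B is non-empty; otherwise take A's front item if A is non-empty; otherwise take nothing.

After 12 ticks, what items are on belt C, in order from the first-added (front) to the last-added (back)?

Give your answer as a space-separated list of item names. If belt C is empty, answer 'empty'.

Answer: gear grate urn fin flask beam lens oval nail iron

Derivation:
Tick 1: prefer A, take gear from A; A=[urn,flask,lens,nail] B=[grate,fin,beam,oval,iron] C=[gear]
Tick 2: prefer B, take grate from B; A=[urn,flask,lens,nail] B=[fin,beam,oval,iron] C=[gear,grate]
Tick 3: prefer A, take urn from A; A=[flask,lens,nail] B=[fin,beam,oval,iron] C=[gear,grate,urn]
Tick 4: prefer B, take fin from B; A=[flask,lens,nail] B=[beam,oval,iron] C=[gear,grate,urn,fin]
Tick 5: prefer A, take flask from A; A=[lens,nail] B=[beam,oval,iron] C=[gear,grate,urn,fin,flask]
Tick 6: prefer B, take beam from B; A=[lens,nail] B=[oval,iron] C=[gear,grate,urn,fin,flask,beam]
Tick 7: prefer A, take lens from A; A=[nail] B=[oval,iron] C=[gear,grate,urn,fin,flask,beam,lens]
Tick 8: prefer B, take oval from B; A=[nail] B=[iron] C=[gear,grate,urn,fin,flask,beam,lens,oval]
Tick 9: prefer A, take nail from A; A=[-] B=[iron] C=[gear,grate,urn,fin,flask,beam,lens,oval,nail]
Tick 10: prefer B, take iron from B; A=[-] B=[-] C=[gear,grate,urn,fin,flask,beam,lens,oval,nail,iron]
Tick 11: prefer A, both empty, nothing taken; A=[-] B=[-] C=[gear,grate,urn,fin,flask,beam,lens,oval,nail,iron]
Tick 12: prefer B, both empty, nothing taken; A=[-] B=[-] C=[gear,grate,urn,fin,flask,beam,lens,oval,nail,iron]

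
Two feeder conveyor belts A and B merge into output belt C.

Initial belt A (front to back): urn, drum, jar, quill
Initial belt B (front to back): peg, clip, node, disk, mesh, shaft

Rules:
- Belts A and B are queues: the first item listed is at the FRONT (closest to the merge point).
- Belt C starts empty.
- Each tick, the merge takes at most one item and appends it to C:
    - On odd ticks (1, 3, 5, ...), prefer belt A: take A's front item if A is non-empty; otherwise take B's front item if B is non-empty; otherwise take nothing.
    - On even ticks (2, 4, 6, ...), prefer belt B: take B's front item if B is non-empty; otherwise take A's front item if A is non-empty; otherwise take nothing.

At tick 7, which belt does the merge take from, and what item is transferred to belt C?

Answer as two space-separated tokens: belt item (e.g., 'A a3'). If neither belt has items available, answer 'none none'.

Answer: A quill

Derivation:
Tick 1: prefer A, take urn from A; A=[drum,jar,quill] B=[peg,clip,node,disk,mesh,shaft] C=[urn]
Tick 2: prefer B, take peg from B; A=[drum,jar,quill] B=[clip,node,disk,mesh,shaft] C=[urn,peg]
Tick 3: prefer A, take drum from A; A=[jar,quill] B=[clip,node,disk,mesh,shaft] C=[urn,peg,drum]
Tick 4: prefer B, take clip from B; A=[jar,quill] B=[node,disk,mesh,shaft] C=[urn,peg,drum,clip]
Tick 5: prefer A, take jar from A; A=[quill] B=[node,disk,mesh,shaft] C=[urn,peg,drum,clip,jar]
Tick 6: prefer B, take node from B; A=[quill] B=[disk,mesh,shaft] C=[urn,peg,drum,clip,jar,node]
Tick 7: prefer A, take quill from A; A=[-] B=[disk,mesh,shaft] C=[urn,peg,drum,clip,jar,node,quill]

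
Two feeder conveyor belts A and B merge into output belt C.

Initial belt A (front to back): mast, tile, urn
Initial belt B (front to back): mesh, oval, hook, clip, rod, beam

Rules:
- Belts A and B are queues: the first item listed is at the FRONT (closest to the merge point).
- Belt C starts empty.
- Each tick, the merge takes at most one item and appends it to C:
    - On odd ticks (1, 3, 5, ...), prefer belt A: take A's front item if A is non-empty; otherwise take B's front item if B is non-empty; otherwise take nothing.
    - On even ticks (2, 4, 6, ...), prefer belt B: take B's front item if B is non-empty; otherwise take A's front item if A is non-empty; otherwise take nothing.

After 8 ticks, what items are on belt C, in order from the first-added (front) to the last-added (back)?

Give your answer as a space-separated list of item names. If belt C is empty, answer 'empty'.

Tick 1: prefer A, take mast from A; A=[tile,urn] B=[mesh,oval,hook,clip,rod,beam] C=[mast]
Tick 2: prefer B, take mesh from B; A=[tile,urn] B=[oval,hook,clip,rod,beam] C=[mast,mesh]
Tick 3: prefer A, take tile from A; A=[urn] B=[oval,hook,clip,rod,beam] C=[mast,mesh,tile]
Tick 4: prefer B, take oval from B; A=[urn] B=[hook,clip,rod,beam] C=[mast,mesh,tile,oval]
Tick 5: prefer A, take urn from A; A=[-] B=[hook,clip,rod,beam] C=[mast,mesh,tile,oval,urn]
Tick 6: prefer B, take hook from B; A=[-] B=[clip,rod,beam] C=[mast,mesh,tile,oval,urn,hook]
Tick 7: prefer A, take clip from B; A=[-] B=[rod,beam] C=[mast,mesh,tile,oval,urn,hook,clip]
Tick 8: prefer B, take rod from B; A=[-] B=[beam] C=[mast,mesh,tile,oval,urn,hook,clip,rod]

Answer: mast mesh tile oval urn hook clip rod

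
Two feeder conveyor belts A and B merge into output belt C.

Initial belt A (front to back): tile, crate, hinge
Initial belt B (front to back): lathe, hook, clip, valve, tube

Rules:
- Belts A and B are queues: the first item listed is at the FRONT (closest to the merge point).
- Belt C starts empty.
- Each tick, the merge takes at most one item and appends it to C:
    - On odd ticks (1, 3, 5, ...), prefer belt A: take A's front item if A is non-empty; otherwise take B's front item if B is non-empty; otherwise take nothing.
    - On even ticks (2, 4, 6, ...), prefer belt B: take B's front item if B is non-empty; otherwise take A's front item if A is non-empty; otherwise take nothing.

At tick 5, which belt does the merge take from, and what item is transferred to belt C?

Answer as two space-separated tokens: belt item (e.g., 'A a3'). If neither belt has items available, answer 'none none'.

Answer: A hinge

Derivation:
Tick 1: prefer A, take tile from A; A=[crate,hinge] B=[lathe,hook,clip,valve,tube] C=[tile]
Tick 2: prefer B, take lathe from B; A=[crate,hinge] B=[hook,clip,valve,tube] C=[tile,lathe]
Tick 3: prefer A, take crate from A; A=[hinge] B=[hook,clip,valve,tube] C=[tile,lathe,crate]
Tick 4: prefer B, take hook from B; A=[hinge] B=[clip,valve,tube] C=[tile,lathe,crate,hook]
Tick 5: prefer A, take hinge from A; A=[-] B=[clip,valve,tube] C=[tile,lathe,crate,hook,hinge]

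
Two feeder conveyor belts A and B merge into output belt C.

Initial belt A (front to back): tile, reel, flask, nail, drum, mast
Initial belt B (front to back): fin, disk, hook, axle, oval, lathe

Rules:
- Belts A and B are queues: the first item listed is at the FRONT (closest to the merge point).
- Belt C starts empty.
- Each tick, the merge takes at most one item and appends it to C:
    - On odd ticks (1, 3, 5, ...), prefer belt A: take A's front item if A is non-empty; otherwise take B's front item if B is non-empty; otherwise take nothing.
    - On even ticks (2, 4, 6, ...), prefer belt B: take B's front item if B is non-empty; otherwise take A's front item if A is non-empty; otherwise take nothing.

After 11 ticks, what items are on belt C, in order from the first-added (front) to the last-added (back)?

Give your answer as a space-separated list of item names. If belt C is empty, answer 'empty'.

Tick 1: prefer A, take tile from A; A=[reel,flask,nail,drum,mast] B=[fin,disk,hook,axle,oval,lathe] C=[tile]
Tick 2: prefer B, take fin from B; A=[reel,flask,nail,drum,mast] B=[disk,hook,axle,oval,lathe] C=[tile,fin]
Tick 3: prefer A, take reel from A; A=[flask,nail,drum,mast] B=[disk,hook,axle,oval,lathe] C=[tile,fin,reel]
Tick 4: prefer B, take disk from B; A=[flask,nail,drum,mast] B=[hook,axle,oval,lathe] C=[tile,fin,reel,disk]
Tick 5: prefer A, take flask from A; A=[nail,drum,mast] B=[hook,axle,oval,lathe] C=[tile,fin,reel,disk,flask]
Tick 6: prefer B, take hook from B; A=[nail,drum,mast] B=[axle,oval,lathe] C=[tile,fin,reel,disk,flask,hook]
Tick 7: prefer A, take nail from A; A=[drum,mast] B=[axle,oval,lathe] C=[tile,fin,reel,disk,flask,hook,nail]
Tick 8: prefer B, take axle from B; A=[drum,mast] B=[oval,lathe] C=[tile,fin,reel,disk,flask,hook,nail,axle]
Tick 9: prefer A, take drum from A; A=[mast] B=[oval,lathe] C=[tile,fin,reel,disk,flask,hook,nail,axle,drum]
Tick 10: prefer B, take oval from B; A=[mast] B=[lathe] C=[tile,fin,reel,disk,flask,hook,nail,axle,drum,oval]
Tick 11: prefer A, take mast from A; A=[-] B=[lathe] C=[tile,fin,reel,disk,flask,hook,nail,axle,drum,oval,mast]

Answer: tile fin reel disk flask hook nail axle drum oval mast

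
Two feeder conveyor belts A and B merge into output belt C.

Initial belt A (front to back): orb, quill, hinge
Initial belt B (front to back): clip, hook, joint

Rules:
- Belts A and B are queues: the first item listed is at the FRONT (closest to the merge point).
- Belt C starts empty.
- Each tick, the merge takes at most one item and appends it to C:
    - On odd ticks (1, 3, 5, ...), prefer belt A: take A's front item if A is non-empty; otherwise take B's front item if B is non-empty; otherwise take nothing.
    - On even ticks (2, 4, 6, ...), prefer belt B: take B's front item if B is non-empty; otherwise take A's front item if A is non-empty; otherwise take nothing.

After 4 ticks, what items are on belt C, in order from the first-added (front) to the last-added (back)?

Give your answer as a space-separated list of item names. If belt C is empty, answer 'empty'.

Answer: orb clip quill hook

Derivation:
Tick 1: prefer A, take orb from A; A=[quill,hinge] B=[clip,hook,joint] C=[orb]
Tick 2: prefer B, take clip from B; A=[quill,hinge] B=[hook,joint] C=[orb,clip]
Tick 3: prefer A, take quill from A; A=[hinge] B=[hook,joint] C=[orb,clip,quill]
Tick 4: prefer B, take hook from B; A=[hinge] B=[joint] C=[orb,clip,quill,hook]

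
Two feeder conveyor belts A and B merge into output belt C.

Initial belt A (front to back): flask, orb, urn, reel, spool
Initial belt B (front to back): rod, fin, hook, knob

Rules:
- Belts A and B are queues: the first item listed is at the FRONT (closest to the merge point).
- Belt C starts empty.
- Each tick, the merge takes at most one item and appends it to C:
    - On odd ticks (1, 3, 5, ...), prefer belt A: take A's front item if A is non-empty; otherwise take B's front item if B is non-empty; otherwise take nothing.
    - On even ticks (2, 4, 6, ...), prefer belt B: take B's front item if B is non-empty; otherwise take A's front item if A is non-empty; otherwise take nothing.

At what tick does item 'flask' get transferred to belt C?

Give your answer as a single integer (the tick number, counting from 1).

Answer: 1

Derivation:
Tick 1: prefer A, take flask from A; A=[orb,urn,reel,spool] B=[rod,fin,hook,knob] C=[flask]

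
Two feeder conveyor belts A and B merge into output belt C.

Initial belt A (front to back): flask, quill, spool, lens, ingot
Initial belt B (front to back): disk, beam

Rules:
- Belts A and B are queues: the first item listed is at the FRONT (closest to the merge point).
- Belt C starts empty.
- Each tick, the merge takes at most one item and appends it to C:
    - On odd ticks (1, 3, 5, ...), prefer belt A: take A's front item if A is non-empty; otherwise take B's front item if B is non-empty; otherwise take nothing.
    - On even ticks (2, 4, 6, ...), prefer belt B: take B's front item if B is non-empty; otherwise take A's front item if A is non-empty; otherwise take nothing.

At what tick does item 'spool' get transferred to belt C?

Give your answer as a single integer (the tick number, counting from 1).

Answer: 5

Derivation:
Tick 1: prefer A, take flask from A; A=[quill,spool,lens,ingot] B=[disk,beam] C=[flask]
Tick 2: prefer B, take disk from B; A=[quill,spool,lens,ingot] B=[beam] C=[flask,disk]
Tick 3: prefer A, take quill from A; A=[spool,lens,ingot] B=[beam] C=[flask,disk,quill]
Tick 4: prefer B, take beam from B; A=[spool,lens,ingot] B=[-] C=[flask,disk,quill,beam]
Tick 5: prefer A, take spool from A; A=[lens,ingot] B=[-] C=[flask,disk,quill,beam,spool]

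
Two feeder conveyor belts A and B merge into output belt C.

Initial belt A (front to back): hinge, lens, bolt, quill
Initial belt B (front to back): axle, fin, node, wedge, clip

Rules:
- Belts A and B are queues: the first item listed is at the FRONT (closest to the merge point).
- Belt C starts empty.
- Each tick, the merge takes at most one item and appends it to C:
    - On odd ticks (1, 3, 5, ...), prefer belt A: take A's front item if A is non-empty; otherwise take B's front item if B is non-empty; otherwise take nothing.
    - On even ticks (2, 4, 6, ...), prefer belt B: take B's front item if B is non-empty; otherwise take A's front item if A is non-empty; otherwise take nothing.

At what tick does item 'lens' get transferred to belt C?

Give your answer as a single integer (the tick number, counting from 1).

Answer: 3

Derivation:
Tick 1: prefer A, take hinge from A; A=[lens,bolt,quill] B=[axle,fin,node,wedge,clip] C=[hinge]
Tick 2: prefer B, take axle from B; A=[lens,bolt,quill] B=[fin,node,wedge,clip] C=[hinge,axle]
Tick 3: prefer A, take lens from A; A=[bolt,quill] B=[fin,node,wedge,clip] C=[hinge,axle,lens]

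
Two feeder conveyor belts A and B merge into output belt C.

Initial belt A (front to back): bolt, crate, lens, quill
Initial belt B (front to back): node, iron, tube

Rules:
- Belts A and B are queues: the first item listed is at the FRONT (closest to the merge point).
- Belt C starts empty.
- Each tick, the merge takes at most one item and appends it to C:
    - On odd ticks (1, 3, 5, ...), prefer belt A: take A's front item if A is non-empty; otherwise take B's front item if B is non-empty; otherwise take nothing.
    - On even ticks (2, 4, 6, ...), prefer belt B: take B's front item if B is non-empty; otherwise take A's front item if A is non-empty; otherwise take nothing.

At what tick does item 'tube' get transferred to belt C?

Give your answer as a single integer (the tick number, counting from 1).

Answer: 6

Derivation:
Tick 1: prefer A, take bolt from A; A=[crate,lens,quill] B=[node,iron,tube] C=[bolt]
Tick 2: prefer B, take node from B; A=[crate,lens,quill] B=[iron,tube] C=[bolt,node]
Tick 3: prefer A, take crate from A; A=[lens,quill] B=[iron,tube] C=[bolt,node,crate]
Tick 4: prefer B, take iron from B; A=[lens,quill] B=[tube] C=[bolt,node,crate,iron]
Tick 5: prefer A, take lens from A; A=[quill] B=[tube] C=[bolt,node,crate,iron,lens]
Tick 6: prefer B, take tube from B; A=[quill] B=[-] C=[bolt,node,crate,iron,lens,tube]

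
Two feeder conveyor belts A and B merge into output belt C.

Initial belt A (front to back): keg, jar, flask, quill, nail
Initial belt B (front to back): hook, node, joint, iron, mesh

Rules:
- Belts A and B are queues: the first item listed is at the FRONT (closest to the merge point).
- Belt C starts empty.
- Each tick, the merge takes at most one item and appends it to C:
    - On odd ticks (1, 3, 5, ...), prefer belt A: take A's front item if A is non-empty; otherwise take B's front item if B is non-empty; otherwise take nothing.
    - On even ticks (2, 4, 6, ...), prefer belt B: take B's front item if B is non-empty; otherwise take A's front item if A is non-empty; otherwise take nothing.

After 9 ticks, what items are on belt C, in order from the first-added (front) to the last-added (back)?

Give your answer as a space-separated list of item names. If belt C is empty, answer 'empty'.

Tick 1: prefer A, take keg from A; A=[jar,flask,quill,nail] B=[hook,node,joint,iron,mesh] C=[keg]
Tick 2: prefer B, take hook from B; A=[jar,flask,quill,nail] B=[node,joint,iron,mesh] C=[keg,hook]
Tick 3: prefer A, take jar from A; A=[flask,quill,nail] B=[node,joint,iron,mesh] C=[keg,hook,jar]
Tick 4: prefer B, take node from B; A=[flask,quill,nail] B=[joint,iron,mesh] C=[keg,hook,jar,node]
Tick 5: prefer A, take flask from A; A=[quill,nail] B=[joint,iron,mesh] C=[keg,hook,jar,node,flask]
Tick 6: prefer B, take joint from B; A=[quill,nail] B=[iron,mesh] C=[keg,hook,jar,node,flask,joint]
Tick 7: prefer A, take quill from A; A=[nail] B=[iron,mesh] C=[keg,hook,jar,node,flask,joint,quill]
Tick 8: prefer B, take iron from B; A=[nail] B=[mesh] C=[keg,hook,jar,node,flask,joint,quill,iron]
Tick 9: prefer A, take nail from A; A=[-] B=[mesh] C=[keg,hook,jar,node,flask,joint,quill,iron,nail]

Answer: keg hook jar node flask joint quill iron nail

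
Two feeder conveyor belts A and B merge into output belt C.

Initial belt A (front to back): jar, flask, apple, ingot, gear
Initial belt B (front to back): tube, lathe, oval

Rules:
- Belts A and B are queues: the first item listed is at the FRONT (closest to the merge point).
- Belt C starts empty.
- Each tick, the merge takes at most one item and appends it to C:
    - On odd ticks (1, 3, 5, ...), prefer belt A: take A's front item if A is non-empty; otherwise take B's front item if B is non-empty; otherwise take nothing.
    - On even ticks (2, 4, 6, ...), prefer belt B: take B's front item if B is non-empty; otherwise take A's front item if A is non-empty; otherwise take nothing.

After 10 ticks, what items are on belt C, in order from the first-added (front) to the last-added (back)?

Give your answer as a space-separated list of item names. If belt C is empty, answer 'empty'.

Answer: jar tube flask lathe apple oval ingot gear

Derivation:
Tick 1: prefer A, take jar from A; A=[flask,apple,ingot,gear] B=[tube,lathe,oval] C=[jar]
Tick 2: prefer B, take tube from B; A=[flask,apple,ingot,gear] B=[lathe,oval] C=[jar,tube]
Tick 3: prefer A, take flask from A; A=[apple,ingot,gear] B=[lathe,oval] C=[jar,tube,flask]
Tick 4: prefer B, take lathe from B; A=[apple,ingot,gear] B=[oval] C=[jar,tube,flask,lathe]
Tick 5: prefer A, take apple from A; A=[ingot,gear] B=[oval] C=[jar,tube,flask,lathe,apple]
Tick 6: prefer B, take oval from B; A=[ingot,gear] B=[-] C=[jar,tube,flask,lathe,apple,oval]
Tick 7: prefer A, take ingot from A; A=[gear] B=[-] C=[jar,tube,flask,lathe,apple,oval,ingot]
Tick 8: prefer B, take gear from A; A=[-] B=[-] C=[jar,tube,flask,lathe,apple,oval,ingot,gear]
Tick 9: prefer A, both empty, nothing taken; A=[-] B=[-] C=[jar,tube,flask,lathe,apple,oval,ingot,gear]
Tick 10: prefer B, both empty, nothing taken; A=[-] B=[-] C=[jar,tube,flask,lathe,apple,oval,ingot,gear]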